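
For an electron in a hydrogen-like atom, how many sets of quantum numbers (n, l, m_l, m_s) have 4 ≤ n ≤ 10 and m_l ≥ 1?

For each n in the range, tally the orbitals obeying m_l ≥ 1:
n=4 → 6; n=5 → 10; n=6 → 15; n=7 → 21; n=8 → 28; n=9 → 36; n=10 → 45.
Orbitals: 6 + 10 + 15 + 21 + 28 + 36 + 45 = 161. Including both spin states (m_s = ±1/2) gives 2 × 161 = 322 states.

322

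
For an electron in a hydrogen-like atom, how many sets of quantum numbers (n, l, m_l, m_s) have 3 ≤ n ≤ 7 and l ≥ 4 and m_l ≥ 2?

44

Work shell by shell — for each n, count the (l, m_l) pairs that satisfy l ≥ 4 and m_l ≥ 2:
n=5 → 3; n=6 → 7; n=7 → 12.
Orbitals: 3 + 7 + 12 = 22. Including both spin states (m_s = ±1/2) gives 2 × 22 = 44 states.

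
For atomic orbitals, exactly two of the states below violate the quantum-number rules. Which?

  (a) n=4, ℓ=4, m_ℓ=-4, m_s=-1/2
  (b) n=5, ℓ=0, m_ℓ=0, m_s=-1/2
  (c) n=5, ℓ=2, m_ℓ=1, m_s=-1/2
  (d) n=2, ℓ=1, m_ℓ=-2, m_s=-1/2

(a) and (d)

(a) has ℓ = 4 ≥ n = 4, violating 0 ≤ ℓ ≤ n−1.
(d) has |m_ℓ| = 2 > ℓ = 1, violating −ℓ ≤ m_ℓ ≤ ℓ.
The remaining sets (b), (c) satisfy all four rules.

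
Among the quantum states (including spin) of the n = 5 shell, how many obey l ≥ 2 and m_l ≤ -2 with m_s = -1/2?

For n = 5, l ranges over 0 … 4.
Orbitals with l ≥ 2 and m_l ≤ -2, by l: l=2 → 1; l=3 → 2; l=4 → 3.
Orbitals: 1 + 2 + 3 = 6. With m_s fixed to a single value there is one state per orbital, giving 6 states.

6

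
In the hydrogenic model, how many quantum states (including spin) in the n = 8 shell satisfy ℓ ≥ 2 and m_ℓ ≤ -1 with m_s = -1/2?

For n = 8, ℓ ranges over 0 … 7.
Orbitals with ℓ ≥ 2 and m_ℓ ≤ -1, by ℓ: ℓ=2 → 2; ℓ=3 → 3; ℓ=4 → 4; ℓ=5 → 5; ℓ=6 → 6; ℓ=7 → 7.
Orbitals: 2 + 3 + 4 + 5 + 6 + 7 = 27. With m_s fixed to a single value there is one state per orbital, giving 27 states.

27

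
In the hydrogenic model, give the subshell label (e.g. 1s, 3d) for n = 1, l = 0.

1s

l = 0 corresponds to the letter 's', so the subshell is 1s.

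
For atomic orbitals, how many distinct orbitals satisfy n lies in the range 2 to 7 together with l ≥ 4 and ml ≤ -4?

10

Treat each shell separately and count matching orbitals:
n=5 → 1; n=6 → 3; n=7 → 6.
Total orbitals: 1 + 3 + 6 = 10.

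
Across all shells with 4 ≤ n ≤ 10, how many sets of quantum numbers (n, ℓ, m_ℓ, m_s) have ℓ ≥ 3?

616

Treat each shell separately and count matching orbitals:
n=4 → 7; n=5 → 16; n=6 → 27; n=7 → 40; n=8 → 55; n=9 → 72; n=10 → 91.
Orbitals: 7 + 16 + 27 + 40 + 55 + 72 + 91 = 308. Including both spin states (m_s = ±1/2) gives 2 × 308 = 616 states.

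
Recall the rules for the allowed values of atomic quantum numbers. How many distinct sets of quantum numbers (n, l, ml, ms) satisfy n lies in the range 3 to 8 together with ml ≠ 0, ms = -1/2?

Per-shell orbital counts meeting the constraint:
n=3 → 6; n=4 → 12; n=5 → 20; n=6 → 30; n=7 → 42; n=8 → 56.
Orbitals: 6 + 12 + 20 + 30 + 42 + 56 = 166. With ms fixed to -1/2 there is one state per orbital, so 166 states.

166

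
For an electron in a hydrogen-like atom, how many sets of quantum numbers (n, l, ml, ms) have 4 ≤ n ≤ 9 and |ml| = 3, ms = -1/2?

Work shell by shell — for each n, count the (l, ml) pairs that satisfy |ml| = 3:
n=4 → 2; n=5 → 4; n=6 → 6; n=7 → 8; n=8 → 10; n=9 → 12.
Orbitals: 2 + 4 + 6 + 8 + 10 + 12 = 42. With ms fixed to -1/2 there is one state per orbital, so 42 states.

42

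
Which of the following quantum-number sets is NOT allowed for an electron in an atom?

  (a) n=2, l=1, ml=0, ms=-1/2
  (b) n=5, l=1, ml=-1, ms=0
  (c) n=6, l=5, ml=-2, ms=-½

(b) has ms = 0, but an electron's spin must be ±1/2.
The remaining sets (a), (c) satisfy all four rules.

(b)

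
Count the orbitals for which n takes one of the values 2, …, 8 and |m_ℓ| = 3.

30

Per-shell orbital counts meeting the constraint:
n=4 → 2; n=5 → 4; n=6 → 6; n=7 → 8; n=8 → 10.
Total orbitals: 2 + 4 + 6 + 8 + 10 = 30.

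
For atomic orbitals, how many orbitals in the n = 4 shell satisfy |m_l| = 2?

4

Go through l = 0, …, 3 (the values permitted for n = 4).
The (l, m_l) pairs meeting |m_l| = 2 give: l=2 → 2; l=3 → 2.
Total orbitals: 2 + 2 = 4.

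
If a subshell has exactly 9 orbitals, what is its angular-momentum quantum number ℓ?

ℓ = 4 (g)

2ℓ+1 = 9 gives ℓ = 4.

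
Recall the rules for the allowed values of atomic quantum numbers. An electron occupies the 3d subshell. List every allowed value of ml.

The 3d subshell has l = 2, and ml takes every integer from −l to +l. With l = 2 that gives the 5 values -2, -1, 0, 1, 2.

-2, -1, 0, 1, 2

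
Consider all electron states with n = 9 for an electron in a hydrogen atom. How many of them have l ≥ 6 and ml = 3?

Go through l = 0, …, 8 (the values permitted for n = 9).
Per l-value: l=6 → 1; l=7 → 1; l=8 → 1.
Orbitals: 1 + 1 + 1 = 3. Each orbital carries two spin states, so 3 × 2 = 6 states.

6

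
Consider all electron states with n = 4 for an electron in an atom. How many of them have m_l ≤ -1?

For n = 4, l ranges over 0 … 3.
Per l-value: l=1 → 1; l=2 → 2; l=3 → 3.
Orbitals: 1 + 2 + 3 = 6. Each orbital carries two spin states, so 6 × 2 = 12 states.

12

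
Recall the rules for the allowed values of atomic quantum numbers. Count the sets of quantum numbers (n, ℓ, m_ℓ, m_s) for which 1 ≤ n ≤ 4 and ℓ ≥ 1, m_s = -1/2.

Work shell by shell — for each n, count the (ℓ, m_ℓ) pairs that satisfy ℓ ≥ 1:
n=2 → 3; n=3 → 8; n=4 → 15.
Orbitals: 3 + 8 + 15 = 26. With m_s fixed to -1/2 there is one state per orbital, so 26 states.

26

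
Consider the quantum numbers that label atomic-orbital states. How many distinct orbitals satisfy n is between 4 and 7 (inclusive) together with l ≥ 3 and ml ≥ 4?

10

Treat each shell separately and count matching orbitals:
n=5 → 1; n=6 → 3; n=7 → 6.
Total orbitals: 1 + 3 + 6 = 10.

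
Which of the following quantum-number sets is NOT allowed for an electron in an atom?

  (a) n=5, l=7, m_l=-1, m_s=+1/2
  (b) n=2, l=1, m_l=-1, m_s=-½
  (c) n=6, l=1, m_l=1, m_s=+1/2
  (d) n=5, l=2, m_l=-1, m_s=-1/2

(a) has l = 7 ≥ n = 5, violating 0 ≤ l ≤ n−1.
The remaining sets (b), (c), (d) satisfy all four rules.

(a)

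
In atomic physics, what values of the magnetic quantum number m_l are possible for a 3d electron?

The 3d subshell has l = 2, and m_l takes every integer from −l to +l. With l = 2 that gives the 5 values -2, -1, 0, 1, 2.

-2, -1, 0, 1, 2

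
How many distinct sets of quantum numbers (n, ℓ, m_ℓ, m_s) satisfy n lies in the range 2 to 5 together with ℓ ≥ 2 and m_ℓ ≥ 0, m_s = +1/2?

22

Count contributing orbitals for each principal shell:
n=3 → 3; n=4 → 7; n=5 → 12.
Orbitals: 3 + 7 + 12 = 22. With m_s fixed to +1/2 there is one state per orbital, so 22 states.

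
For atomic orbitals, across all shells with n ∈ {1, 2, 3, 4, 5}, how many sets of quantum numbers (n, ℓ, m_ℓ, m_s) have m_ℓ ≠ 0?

Go shell by shell, enumerating (ℓ, m_ℓ) with m_ℓ ≠ 0:
n=2 → 2; n=3 → 6; n=4 → 12; n=5 → 20.
Orbitals: 2 + 6 + 12 + 20 = 40. Including both spin states (m_s = ±1/2) gives 2 × 40 = 80 states.

80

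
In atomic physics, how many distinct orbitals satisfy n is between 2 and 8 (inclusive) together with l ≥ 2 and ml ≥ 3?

Count contributing orbitals for each principal shell:
n=4 → 1; n=5 → 3; n=6 → 6; n=7 → 10; n=8 → 15.
Total orbitals: 1 + 3 + 6 + 10 + 15 = 35.

35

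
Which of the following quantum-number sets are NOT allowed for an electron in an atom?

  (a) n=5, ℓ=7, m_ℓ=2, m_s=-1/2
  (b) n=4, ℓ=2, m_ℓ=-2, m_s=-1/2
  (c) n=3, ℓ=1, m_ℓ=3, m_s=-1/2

(a) has ℓ = 7 ≥ n = 5, violating 0 ≤ ℓ ≤ n−1.
(c) has |m_ℓ| = 3 > ℓ = 1, violating −ℓ ≤ m_ℓ ≤ ℓ.
The remaining set (b) satisfies all four rules.

(a) and (c)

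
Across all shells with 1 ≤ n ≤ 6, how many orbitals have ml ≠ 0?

For each n in the range, tally the orbitals obeying ml ≠ 0:
n=2 → 2; n=3 → 6; n=4 → 12; n=5 → 20; n=6 → 30.
Total orbitals: 2 + 6 + 12 + 20 + 30 = 70.

70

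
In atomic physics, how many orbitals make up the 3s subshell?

A subshell has 2ℓ+1 orbitals; with ℓ = 0, that's 1.

1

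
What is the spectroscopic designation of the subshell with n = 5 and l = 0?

l = 0 corresponds to the letter 's', so the subshell is 5s.

5s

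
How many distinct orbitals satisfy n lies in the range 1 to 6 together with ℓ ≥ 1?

85

Count contributing orbitals for each principal shell:
n=2 → 3; n=3 → 8; n=4 → 15; n=5 → 24; n=6 → 35.
Total orbitals: 3 + 8 + 15 + 24 + 35 = 85.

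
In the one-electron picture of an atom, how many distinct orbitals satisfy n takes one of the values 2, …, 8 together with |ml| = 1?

Work shell by shell — for each n, count the (l, ml) pairs that satisfy |ml| = 1:
n=2 → 2; n=3 → 4; n=4 → 6; n=5 → 8; n=6 → 10; n=7 → 12; n=8 → 14.
Total orbitals: 2 + 4 + 6 + 8 + 10 + 12 + 14 = 56.

56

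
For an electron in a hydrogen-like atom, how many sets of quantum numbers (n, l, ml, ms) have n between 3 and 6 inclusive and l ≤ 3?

114

Work shell by shell — for each n, count the (l, ml) pairs that satisfy l ≤ 3:
n=3 → 9; n=4 → 16; n=5 → 16; n=6 → 16.
Orbitals: 9 + 16 + 16 + 16 = 57. Including both spin states (ms = ±1/2) gives 2 × 57 = 114 states.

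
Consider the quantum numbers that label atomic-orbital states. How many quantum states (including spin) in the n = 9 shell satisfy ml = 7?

Per l-value: l=7 → 1; l=8 → 1.
Orbitals: 1 + 1 = 2. Each orbital carries two spin states, so 2 × 2 = 4 states.

4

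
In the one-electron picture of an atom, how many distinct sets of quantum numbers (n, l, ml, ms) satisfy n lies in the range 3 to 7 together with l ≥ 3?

180

Work shell by shell — for each n, count the (l, ml) pairs that satisfy l ≥ 3:
n=4 → 7; n=5 → 16; n=6 → 27; n=7 → 40.
Orbitals: 7 + 16 + 27 + 40 = 90. Including both spin states (ms = ±1/2) gives 2 × 90 = 180 states.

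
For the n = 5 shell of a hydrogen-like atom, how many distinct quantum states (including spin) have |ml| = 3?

8

For n = 5, l ranges over 0 … 4.
The (l, ml) pairs meeting |ml| = 3 give: l=3 → 2; l=4 → 2.
Orbitals: 2 + 2 = 4. Each orbital carries two spin states, so 4 × 2 = 8 states.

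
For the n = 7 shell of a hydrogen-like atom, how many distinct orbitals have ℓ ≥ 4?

33

The (ℓ, m_ℓ) pairs meeting ℓ ≥ 4 give: ℓ=4 → 9; ℓ=5 → 11; ℓ=6 → 13.
Total orbitals: 9 + 11 + 13 = 33.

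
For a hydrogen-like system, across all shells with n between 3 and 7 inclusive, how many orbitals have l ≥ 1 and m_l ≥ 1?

55

For each n in the range, tally the orbitals obeying l ≥ 1 and m_l ≥ 1:
n=3 → 3; n=4 → 6; n=5 → 10; n=6 → 15; n=7 → 21.
Total orbitals: 3 + 6 + 10 + 15 + 21 = 55.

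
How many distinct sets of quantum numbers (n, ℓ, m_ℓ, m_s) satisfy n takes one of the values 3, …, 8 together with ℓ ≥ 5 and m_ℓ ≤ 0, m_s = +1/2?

Work shell by shell — for each n, count the (ℓ, m_ℓ) pairs that satisfy ℓ ≥ 5 and m_ℓ ≤ 0:
n=6 → 6; n=7 → 13; n=8 → 21.
Orbitals: 6 + 13 + 21 = 40. With m_s fixed to +1/2 there is one state per orbital, so 40 states.

40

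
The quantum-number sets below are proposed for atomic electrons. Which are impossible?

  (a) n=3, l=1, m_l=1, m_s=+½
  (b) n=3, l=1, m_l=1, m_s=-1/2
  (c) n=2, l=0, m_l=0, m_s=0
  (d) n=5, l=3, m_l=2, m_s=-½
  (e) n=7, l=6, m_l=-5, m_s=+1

(c) has m_s = 0, but an electron's spin must be ±1/2.
(e) has m_s = +1, but an electron's spin must be ±1/2.
The remaining sets (a), (b), (d) satisfy all four rules.

(c) and (e)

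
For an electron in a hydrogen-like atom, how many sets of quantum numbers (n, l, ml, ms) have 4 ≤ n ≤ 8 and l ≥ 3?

Treat each shell separately and count matching orbitals:
n=4 → 7; n=5 → 16; n=6 → 27; n=7 → 40; n=8 → 55.
Orbitals: 7 + 16 + 27 + 40 + 55 = 145. Including both spin states (ms = ±1/2) gives 2 × 145 = 290 states.

290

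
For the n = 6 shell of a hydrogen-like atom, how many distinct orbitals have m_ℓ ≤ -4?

3

Per ℓ-value: ℓ=4 → 1; ℓ=5 → 2.
Total orbitals: 1 + 2 = 3.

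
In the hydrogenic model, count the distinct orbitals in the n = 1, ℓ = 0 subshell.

A subshell has 2ℓ+1 orbitals; with ℓ = 0, that's 1.

1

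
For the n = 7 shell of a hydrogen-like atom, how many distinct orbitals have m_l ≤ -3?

10

With n = 7 the allowed l are 0, 1, …, 6.
Orbitals with m_l ≤ -3, by l: l=3 → 1; l=4 → 2; l=5 → 3; l=6 → 4.
Total orbitals: 1 + 2 + 3 + 4 = 10.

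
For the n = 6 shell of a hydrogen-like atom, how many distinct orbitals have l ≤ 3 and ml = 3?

1

With n = 6 the allowed l are 0, 1, …, 5.
The (l, ml) pairs meeting l ≤ 3 and ml = 3 give: l=3 → 1.
Total orbitals: 1.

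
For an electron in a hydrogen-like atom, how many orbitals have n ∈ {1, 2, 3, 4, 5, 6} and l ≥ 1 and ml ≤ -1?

For each n in the range, tally the orbitals obeying l ≥ 1 and ml ≤ -1:
n=2 → 1; n=3 → 3; n=4 → 6; n=5 → 10; n=6 → 15.
Total orbitals: 1 + 3 + 6 + 10 + 15 = 35.

35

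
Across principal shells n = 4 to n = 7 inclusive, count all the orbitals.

126

Shell n has n² orbitals: 4²=16 + 5²=25 + 6²=36 + 7²=49 = 126 orbitals.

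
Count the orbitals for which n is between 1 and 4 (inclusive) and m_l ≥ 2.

4

Treat each shell separately and count matching orbitals:
n=3 → 1; n=4 → 3.
Total orbitals: 1 + 3 = 4.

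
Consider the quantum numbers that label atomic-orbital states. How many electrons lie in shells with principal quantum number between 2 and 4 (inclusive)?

Shell n has n² orbitals: 2²=4 + 3²=9 + 4²=16 = 29 orbitals.
Two spin states per orbital: 2 × 29 = 58 electrons.

58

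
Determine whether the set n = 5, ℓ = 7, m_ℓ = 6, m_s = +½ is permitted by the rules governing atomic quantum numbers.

The orbital quantum number must satisfy 0 ≤ ℓ ≤ n−1. With n = 5 the allowed ℓ values are 0, 1, 2, 3, 4, so ℓ = 7 is out of range.

Invalid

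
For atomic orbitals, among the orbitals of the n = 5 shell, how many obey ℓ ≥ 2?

21

With n = 5 the allowed ℓ are 0, 1, …, 4.
Contributions: ℓ=2 → 5; ℓ=3 → 7; ℓ=4 → 9.
Total orbitals: 5 + 7 + 9 = 21.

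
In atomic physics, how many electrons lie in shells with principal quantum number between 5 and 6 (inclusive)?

122

Shell n has n² orbitals: 5²=25 + 6²=36 = 61 orbitals.
Two spin states per orbital: 2 × 61 = 122 electrons.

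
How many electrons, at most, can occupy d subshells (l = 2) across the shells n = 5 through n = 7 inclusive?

30

A d subshell (l = 2) exists for every n ≥ 3, so shells n = 5, 6, 7 each contribute one — 3 subshells.
Since each d subshell holds 2(2·2+1) = 10 electrons, the total is 3 × 10 = 30.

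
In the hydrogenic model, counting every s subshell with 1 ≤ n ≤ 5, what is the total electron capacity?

An s subshell (ℓ = 0) exists for every n ≥ 1, so shells n = 1, 2, 3, 4, 5 each contribute one — 5 subshells.
Since each s subshell holds 2(2·0+1) = 2 electrons, the total is 5 × 2 = 10.

10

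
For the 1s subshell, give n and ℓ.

n = 1, ℓ = 0

The leading integer gives n = 1; the letter 's' means ℓ = 0.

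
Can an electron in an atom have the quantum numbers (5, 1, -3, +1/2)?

The magnetic quantum number must satisfy −l ≤ m_l ≤ l. With l = 1, m_l can only be -1, 0, 1, so m_l = -3 is forbidden.

Invalid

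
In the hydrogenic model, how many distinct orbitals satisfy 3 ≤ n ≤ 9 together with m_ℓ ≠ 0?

238

Per-shell orbital counts meeting the constraint:
n=3 → 6; n=4 → 12; n=5 → 20; n=6 → 30; n=7 → 42; n=8 → 56; n=9 → 72.
Total orbitals: 6 + 12 + 20 + 30 + 42 + 56 + 72 = 238.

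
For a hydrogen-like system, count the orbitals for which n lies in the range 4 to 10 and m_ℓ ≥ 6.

Treat each shell separately and count matching orbitals:
n=7 → 1; n=8 → 3; n=9 → 6; n=10 → 10.
Total orbitals: 1 + 3 + 6 + 10 = 20.

20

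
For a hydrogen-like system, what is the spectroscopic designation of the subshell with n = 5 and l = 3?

5f

l = 3 corresponds to the letter 'f', so the subshell is 5f.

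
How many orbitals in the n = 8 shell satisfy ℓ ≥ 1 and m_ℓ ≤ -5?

The n = 8 shell has ℓ = 0 through 7; check each.
Per ℓ-value: ℓ=5 → 1; ℓ=6 → 2; ℓ=7 → 3.
Total orbitals: 1 + 2 + 3 = 6.

6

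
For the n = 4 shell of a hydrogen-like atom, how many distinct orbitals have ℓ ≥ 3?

With n = 4 the allowed ℓ are 0, 1, …, 3.
Orbitals with ℓ ≥ 3, by ℓ: ℓ=3 → 7.
Total orbitals: 7.

7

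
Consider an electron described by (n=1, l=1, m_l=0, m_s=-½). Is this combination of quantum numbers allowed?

The orbital quantum number must satisfy 0 ≤ l ≤ n−1. With n = 1 the allowed l values are 0, so l = 1 is out of range.

Not allowed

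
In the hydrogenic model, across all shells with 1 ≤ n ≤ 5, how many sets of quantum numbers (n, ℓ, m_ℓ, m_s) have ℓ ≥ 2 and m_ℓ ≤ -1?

32

Treat each shell separately and count matching orbitals:
n=3 → 2; n=4 → 5; n=5 → 9.
Orbitals: 2 + 5 + 9 = 16. Including both spin states (m_s = ±1/2) gives 2 × 16 = 32 states.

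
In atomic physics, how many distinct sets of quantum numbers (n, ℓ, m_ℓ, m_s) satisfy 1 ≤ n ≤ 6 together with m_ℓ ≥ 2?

For each n in the range, tally the orbitals obeying m_ℓ ≥ 2:
n=3 → 1; n=4 → 3; n=5 → 6; n=6 → 10.
Orbitals: 1 + 3 + 6 + 10 = 20. Including both spin states (m_s = ±1/2) gives 2 × 20 = 40 states.

40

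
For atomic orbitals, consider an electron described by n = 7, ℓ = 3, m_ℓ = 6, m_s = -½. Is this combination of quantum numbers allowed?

No

The magnetic quantum number must satisfy −ℓ ≤ m_ℓ ≤ ℓ. With ℓ = 3, m_ℓ can only be -3, -2, -1, 0, 1, 2, 3, so m_ℓ = 6 is forbidden.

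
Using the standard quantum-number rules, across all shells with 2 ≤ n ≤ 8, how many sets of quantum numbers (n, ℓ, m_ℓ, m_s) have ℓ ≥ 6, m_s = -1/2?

41

Treat each shell separately and count matching orbitals:
n=7 → 13; n=8 → 28.
Orbitals: 13 + 28 = 41. With m_s fixed to -1/2 there is one state per orbital, so 41 states.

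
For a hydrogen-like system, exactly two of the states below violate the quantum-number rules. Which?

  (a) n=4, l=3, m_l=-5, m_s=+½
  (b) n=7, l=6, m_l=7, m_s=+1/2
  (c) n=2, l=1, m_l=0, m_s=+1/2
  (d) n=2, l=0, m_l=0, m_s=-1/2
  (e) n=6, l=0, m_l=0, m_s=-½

(a) and (b)

(a) has |m_l| = 5 > l = 3, violating −l ≤ m_l ≤ l.
(b) has |m_l| = 7 > l = 6, violating −l ≤ m_l ≤ l.
The remaining sets (c), (d), (e) satisfy all four rules.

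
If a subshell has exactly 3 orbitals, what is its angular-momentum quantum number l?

l = 1 (p)

2l+1 = 3 gives l = 1.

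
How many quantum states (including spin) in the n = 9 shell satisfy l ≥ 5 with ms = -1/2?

The n = 9 shell has l = 0 through 8; check each.
Contributions: l=5 → 11; l=6 → 13; l=7 → 15; l=8 → 17.
Orbitals: 11 + 13 + 15 + 17 = 56. With ms fixed to a single value there is one state per orbital, giving 56 states.

56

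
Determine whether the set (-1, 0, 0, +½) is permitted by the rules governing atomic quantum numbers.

No

The principal quantum number must be a positive integer (n ≥ 1), but here n = -1.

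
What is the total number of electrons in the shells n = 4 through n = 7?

252

Shell n has n² orbitals: 4²=16 + 5²=25 + 6²=36 + 7²=49 = 126 orbitals.
Two spin states per orbital: 2 × 126 = 252 electrons.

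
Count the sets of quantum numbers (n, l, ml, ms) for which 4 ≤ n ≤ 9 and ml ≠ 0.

464

Per-shell orbital counts meeting the constraint:
n=4 → 12; n=5 → 20; n=6 → 30; n=7 → 42; n=8 → 56; n=9 → 72.
Orbitals: 12 + 20 + 30 + 42 + 56 + 72 = 232. Including both spin states (ms = ±1/2) gives 2 × 232 = 464 states.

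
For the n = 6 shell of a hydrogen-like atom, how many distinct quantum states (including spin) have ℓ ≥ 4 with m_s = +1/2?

20

The n = 6 shell has ℓ = 0 through 5; check each.
Orbitals with ℓ ≥ 4, by ℓ: ℓ=4 → 9; ℓ=5 → 11.
Orbitals: 9 + 11 = 20. With m_s fixed to a single value there is one state per orbital, giving 20 states.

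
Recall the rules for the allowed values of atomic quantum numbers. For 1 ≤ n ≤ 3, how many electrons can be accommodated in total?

Total orbitals = 1² + 2² + 3² = 14. Doubling for spin gives 28 electrons.

28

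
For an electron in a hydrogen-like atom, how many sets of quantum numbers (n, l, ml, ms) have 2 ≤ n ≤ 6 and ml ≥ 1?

Per-shell orbital counts meeting the constraint:
n=2 → 1; n=3 → 3; n=4 → 6; n=5 → 10; n=6 → 15.
Orbitals: 1 + 3 + 6 + 10 + 15 = 35. Including both spin states (ms = ±1/2) gives 2 × 35 = 70 states.

70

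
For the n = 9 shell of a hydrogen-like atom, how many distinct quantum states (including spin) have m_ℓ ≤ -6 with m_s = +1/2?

Go through ℓ = 0, …, 8 (the values permitted for n = 9).
Per ℓ-value: ℓ=6 → 1; ℓ=7 → 2; ℓ=8 → 3.
Orbitals: 1 + 2 + 3 = 6. With m_s fixed to a single value there is one state per orbital, giving 6 states.

6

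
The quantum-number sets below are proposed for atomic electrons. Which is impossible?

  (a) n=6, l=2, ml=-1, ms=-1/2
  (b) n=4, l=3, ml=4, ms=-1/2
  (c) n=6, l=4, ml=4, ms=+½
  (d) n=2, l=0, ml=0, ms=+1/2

(b)

(b) has |ml| = 4 > l = 3, violating −l ≤ ml ≤ l.
The remaining sets (a), (c), (d) satisfy all four rules.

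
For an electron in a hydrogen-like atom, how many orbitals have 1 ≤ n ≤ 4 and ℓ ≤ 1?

Treat each shell separately and count matching orbitals:
n=1 → 1; n=2 → 4; n=3 → 4; n=4 → 4.
Total orbitals: 1 + 4 + 4 + 4 = 13.

13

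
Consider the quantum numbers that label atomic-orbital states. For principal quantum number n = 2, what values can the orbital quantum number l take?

0, 1

l is an integer with 0 ≤ l ≤ n−1, so for n = 2: l = 0, 1.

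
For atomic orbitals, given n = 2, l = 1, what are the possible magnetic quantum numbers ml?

ml takes every integer from −l to +l. With l = 1 that gives the 3 values -1, 0, 1.

-1, 0, 1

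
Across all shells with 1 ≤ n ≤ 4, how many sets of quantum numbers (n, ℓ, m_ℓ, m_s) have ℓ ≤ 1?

Work shell by shell — for each n, count the (ℓ, m_ℓ) pairs that satisfy ℓ ≤ 1:
n=1 → 1; n=2 → 4; n=3 → 4; n=4 → 4.
Orbitals: 1 + 4 + 4 + 4 = 13. Including both spin states (m_s = ±1/2) gives 2 × 13 = 26 states.

26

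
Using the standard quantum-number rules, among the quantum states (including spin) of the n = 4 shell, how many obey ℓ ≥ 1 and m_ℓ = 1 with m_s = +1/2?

3

The (ℓ, m_ℓ) pairs meeting ℓ ≥ 1 and m_ℓ = 1 give: ℓ=1 → 1; ℓ=2 → 1; ℓ=3 → 1.
Orbitals: 1 + 1 + 1 = 3. With m_s fixed to a single value there is one state per orbital, giving 3 states.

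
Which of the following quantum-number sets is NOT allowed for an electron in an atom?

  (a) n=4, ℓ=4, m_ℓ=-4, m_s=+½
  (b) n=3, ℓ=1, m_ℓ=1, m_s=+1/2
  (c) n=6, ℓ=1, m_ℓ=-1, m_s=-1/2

(a)

(a) has ℓ = 4 ≥ n = 4, violating 0 ≤ ℓ ≤ n−1.
The remaining sets (b), (c) satisfy all four rules.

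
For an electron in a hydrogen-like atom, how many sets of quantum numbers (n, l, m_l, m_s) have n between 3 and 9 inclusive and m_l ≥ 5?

Per-shell orbital counts meeting the constraint:
n=6 → 1; n=7 → 3; n=8 → 6; n=9 → 10.
Orbitals: 1 + 3 + 6 + 10 = 20. Including both spin states (m_s = ±1/2) gives 2 × 20 = 40 states.

40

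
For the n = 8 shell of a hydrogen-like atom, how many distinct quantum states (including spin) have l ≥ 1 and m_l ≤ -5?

For n = 8, l ranges over 0 … 7.
Per l-value: l=5 → 1; l=6 → 2; l=7 → 3.
Orbitals: 1 + 2 + 3 = 6. Each orbital carries two spin states, so 6 × 2 = 12 states.

12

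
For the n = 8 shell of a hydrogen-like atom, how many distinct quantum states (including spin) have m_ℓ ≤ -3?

With n = 8 the allowed ℓ are 0, 1, …, 7.
Orbitals with m_ℓ ≤ -3, by ℓ: ℓ=3 → 1; ℓ=4 → 2; ℓ=5 → 3; ℓ=6 → 4; ℓ=7 → 5.
Orbitals: 1 + 2 + 3 + 4 + 5 = 15. Each orbital carries two spin states, so 15 × 2 = 30 states.

30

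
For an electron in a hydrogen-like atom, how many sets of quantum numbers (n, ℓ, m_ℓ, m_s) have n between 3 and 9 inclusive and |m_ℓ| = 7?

Count contributing orbitals for each principal shell:
n=8 → 2; n=9 → 4.
Orbitals: 2 + 4 = 6. Including both spin states (m_s = ±1/2) gives 2 × 6 = 12 states.

12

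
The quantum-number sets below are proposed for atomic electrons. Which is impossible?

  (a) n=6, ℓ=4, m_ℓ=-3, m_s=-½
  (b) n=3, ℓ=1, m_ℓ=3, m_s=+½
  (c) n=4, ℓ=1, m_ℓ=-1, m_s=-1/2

(b) has |m_ℓ| = 3 > ℓ = 1, violating −ℓ ≤ m_ℓ ≤ ℓ.
The remaining sets (a), (c) satisfy all four rules.

(b)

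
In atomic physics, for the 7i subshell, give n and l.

The leading integer gives n = 7; the letter 'i' means l = 6.

n = 7, l = 6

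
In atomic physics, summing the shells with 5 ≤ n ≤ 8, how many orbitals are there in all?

Shell n has n² orbitals: 5²=25 + 6²=36 + 7²=49 + 8²=64 = 174 orbitals.

174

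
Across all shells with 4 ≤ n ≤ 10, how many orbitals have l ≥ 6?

150

Treat each shell separately and count matching orbitals:
n=7 → 13; n=8 → 28; n=9 → 45; n=10 → 64.
Total orbitals: 13 + 28 + 45 + 64 = 150.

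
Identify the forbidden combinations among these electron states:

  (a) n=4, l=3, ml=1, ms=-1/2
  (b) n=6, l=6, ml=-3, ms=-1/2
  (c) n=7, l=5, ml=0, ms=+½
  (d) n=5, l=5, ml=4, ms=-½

(b) has l = 6 ≥ n = 6, violating 0 ≤ l ≤ n−1.
(d) has l = 5 ≥ n = 5, violating 0 ≤ l ≤ n−1.
The remaining sets (a), (c) satisfy all four rules.

(b) and (d)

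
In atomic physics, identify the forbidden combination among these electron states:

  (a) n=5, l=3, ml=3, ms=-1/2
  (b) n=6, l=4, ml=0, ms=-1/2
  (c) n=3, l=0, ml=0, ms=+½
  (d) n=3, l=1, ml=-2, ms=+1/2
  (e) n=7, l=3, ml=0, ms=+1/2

(d) has |ml| = 2 > l = 1, violating −l ≤ ml ≤ l.
The remaining sets (a), (b), (c), (e) satisfy all four rules.

(d)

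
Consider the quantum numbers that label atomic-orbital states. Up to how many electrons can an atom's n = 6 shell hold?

72

A shell holds 2n² electrons: 2 × 6² = 2 × 36 = 72.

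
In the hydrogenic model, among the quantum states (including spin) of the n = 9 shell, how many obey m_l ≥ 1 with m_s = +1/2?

The n = 9 shell has l = 0 through 8; check each.
Orbitals with m_l ≥ 1, by l: l=1 → 1; l=2 → 2; l=3 → 3; l=4 → 4; l=5 → 5; l=6 → 6; l=7 → 7; l=8 → 8.
Orbitals: 1 + 2 + 3 + 4 + 5 + 6 + 7 + 8 = 36. With m_s fixed to a single value there is one state per orbital, giving 36 states.

36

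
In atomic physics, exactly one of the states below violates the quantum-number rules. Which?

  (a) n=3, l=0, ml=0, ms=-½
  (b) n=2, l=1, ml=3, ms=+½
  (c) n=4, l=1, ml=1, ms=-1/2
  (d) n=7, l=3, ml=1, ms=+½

(b) has |ml| = 3 > l = 1, violating −l ≤ ml ≤ l.
The remaining sets (a), (c), (d) satisfy all four rules.

(b)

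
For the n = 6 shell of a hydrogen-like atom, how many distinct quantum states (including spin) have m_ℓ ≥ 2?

20

Go through ℓ = 0, …, 5 (the values permitted for n = 6).
Contributions: ℓ=2 → 1; ℓ=3 → 2; ℓ=4 → 3; ℓ=5 → 4.
Orbitals: 1 + 2 + 3 + 4 = 10. Each orbital carries two spin states, so 10 × 2 = 20 states.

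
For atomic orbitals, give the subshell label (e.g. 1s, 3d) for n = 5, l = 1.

l = 1 corresponds to the letter 'p', so the subshell is 5p.

5p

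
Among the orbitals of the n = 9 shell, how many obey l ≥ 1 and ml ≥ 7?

3

Per l-value: l=7 → 1; l=8 → 2.
Total orbitals: 1 + 2 = 3.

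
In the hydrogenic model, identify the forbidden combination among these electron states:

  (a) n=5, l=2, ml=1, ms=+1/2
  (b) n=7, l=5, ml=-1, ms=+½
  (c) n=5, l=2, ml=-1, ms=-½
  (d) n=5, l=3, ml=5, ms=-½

(d)

(d) has |ml| = 5 > l = 3, violating −l ≤ ml ≤ l.
The remaining sets (a), (b), (c) satisfy all four rules.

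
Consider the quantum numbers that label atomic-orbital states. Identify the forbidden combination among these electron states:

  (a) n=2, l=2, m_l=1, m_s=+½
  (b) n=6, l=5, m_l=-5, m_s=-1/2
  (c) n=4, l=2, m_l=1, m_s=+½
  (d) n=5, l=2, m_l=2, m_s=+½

(a)

(a) has l = 2 ≥ n = 2, violating 0 ≤ l ≤ n−1.
The remaining sets (b), (c), (d) satisfy all four rules.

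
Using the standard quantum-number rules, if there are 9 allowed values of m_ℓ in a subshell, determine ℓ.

ℓ = 4 (g)

m_ℓ ranges over 2ℓ+1 integers, so 2ℓ+1 = 9 ⇒ ℓ = 4.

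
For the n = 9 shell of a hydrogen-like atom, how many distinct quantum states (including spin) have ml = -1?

16

Go through l = 0, …, 8 (the values permitted for n = 9).
The (l, ml) pairs meeting ml = -1 give: l=1 → 1; l=2 → 1; l=3 → 1; l=4 → 1; l=5 → 1; l=6 → 1; l=7 → 1; l=8 → 1.
Orbitals: 1 + 1 + 1 + 1 + 1 + 1 + 1 + 1 = 8. Each orbital carries two spin states, so 8 × 2 = 16 states.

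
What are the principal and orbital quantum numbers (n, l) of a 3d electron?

n = 3, l = 2

The leading integer gives n = 3; the letter 'd' means l = 2.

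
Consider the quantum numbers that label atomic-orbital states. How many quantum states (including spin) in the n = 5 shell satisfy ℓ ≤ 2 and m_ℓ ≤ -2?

With n = 5 the allowed ℓ are 0, 1, …, 4.
Contributions: ℓ=2 → 1.
Orbitals: 1. Each orbital carries two spin states, so 1 × 2 = 2 states.

2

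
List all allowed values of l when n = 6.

l is an integer with 0 ≤ l ≤ n−1, so for n = 6: l = 0, 1, 2, 3, 4, 5.

0, 1, 2, 3, 4, 5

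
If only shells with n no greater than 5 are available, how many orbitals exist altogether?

55

Total orbitals = 1² + 2² + 3² + 4² + 5² = 55.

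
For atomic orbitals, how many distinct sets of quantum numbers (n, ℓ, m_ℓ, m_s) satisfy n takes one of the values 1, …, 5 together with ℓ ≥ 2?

76

For each n in the range, tally the orbitals obeying ℓ ≥ 2:
n=3 → 5; n=4 → 12; n=5 → 21.
Orbitals: 5 + 12 + 21 = 38. Including both spin states (m_s = ±1/2) gives 2 × 38 = 76 states.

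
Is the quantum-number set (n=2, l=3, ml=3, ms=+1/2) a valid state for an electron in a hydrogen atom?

Not allowed

The orbital quantum number must satisfy 0 ≤ l ≤ n−1. With n = 2 the allowed l values are 0, 1, so l = 3 is out of range.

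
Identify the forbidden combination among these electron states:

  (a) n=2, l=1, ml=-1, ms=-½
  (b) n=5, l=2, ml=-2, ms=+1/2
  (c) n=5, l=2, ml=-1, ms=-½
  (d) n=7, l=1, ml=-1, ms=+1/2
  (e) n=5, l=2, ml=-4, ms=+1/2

(e) has |ml| = 4 > l = 2, violating −l ≤ ml ≤ l.
The remaining sets (a), (b), (c), (d) satisfy all four rules.

(e)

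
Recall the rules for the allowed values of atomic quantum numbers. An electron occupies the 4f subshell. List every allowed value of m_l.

The 4f subshell has l = 3, and m_l takes every integer from −l to +l. With l = 3 that gives the 7 values -3, -2, -1, 0, 1, 2, 3.

-3, -2, -1, 0, 1, 2, 3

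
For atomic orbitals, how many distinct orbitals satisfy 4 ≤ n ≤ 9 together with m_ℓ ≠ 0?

232

Count contributing orbitals for each principal shell:
n=4 → 12; n=5 → 20; n=6 → 30; n=7 → 42; n=8 → 56; n=9 → 72.
Total orbitals: 12 + 20 + 30 + 42 + 56 + 72 = 232.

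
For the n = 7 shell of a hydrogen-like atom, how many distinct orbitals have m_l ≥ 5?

3

The n = 7 shell has l = 0 through 6; check each.
The (l, m_l) pairs meeting m_l ≥ 5 give: l=5 → 1; l=6 → 2.
Total orbitals: 1 + 2 = 3.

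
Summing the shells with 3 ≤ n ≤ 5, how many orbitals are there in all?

Shell n has n² orbitals: 3²=9 + 4²=16 + 5²=25 = 50 orbitals.

50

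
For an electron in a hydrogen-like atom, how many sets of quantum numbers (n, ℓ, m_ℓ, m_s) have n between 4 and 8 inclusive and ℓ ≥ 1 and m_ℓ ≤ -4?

40

Per-shell orbital counts meeting the constraint:
n=5 → 1; n=6 → 3; n=7 → 6; n=8 → 10.
Orbitals: 1 + 3 + 6 + 10 = 20. Including both spin states (m_s = ±1/2) gives 2 × 20 = 40 states.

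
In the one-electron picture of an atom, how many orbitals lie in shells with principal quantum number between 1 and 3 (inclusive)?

Shell n has n² orbitals: 1²=1 + 2²=4 + 3²=9 = 14 orbitals.

14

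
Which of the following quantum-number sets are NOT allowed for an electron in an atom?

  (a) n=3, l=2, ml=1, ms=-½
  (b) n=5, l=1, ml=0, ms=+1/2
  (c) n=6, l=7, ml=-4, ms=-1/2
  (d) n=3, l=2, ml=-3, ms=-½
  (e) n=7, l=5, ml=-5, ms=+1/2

(c) has l = 7 ≥ n = 6, violating 0 ≤ l ≤ n−1.
(d) has |ml| = 3 > l = 2, violating −l ≤ ml ≤ l.
The remaining sets (a), (b), (e) satisfy all four rules.

(c) and (d)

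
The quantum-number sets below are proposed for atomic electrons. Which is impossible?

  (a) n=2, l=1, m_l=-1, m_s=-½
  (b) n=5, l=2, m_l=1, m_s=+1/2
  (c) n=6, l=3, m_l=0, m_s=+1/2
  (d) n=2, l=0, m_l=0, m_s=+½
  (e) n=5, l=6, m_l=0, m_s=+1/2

(e) has l = 6 ≥ n = 5, violating 0 ≤ l ≤ n−1.
The remaining sets (a), (b), (c), (d) satisfy all four rules.

(e)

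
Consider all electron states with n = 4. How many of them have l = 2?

The n = 4 shell has l = 0 through 3; check each.
Contributions: l=2 → 5.
Orbitals: 5. Each orbital carries two spin states, so 5 × 2 = 10 states.

10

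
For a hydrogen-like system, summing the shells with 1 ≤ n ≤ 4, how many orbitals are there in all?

Shell n has n² orbitals: 1²=1 + 2²=4 + 3²=9 + 4²=16 = 30 orbitals.

30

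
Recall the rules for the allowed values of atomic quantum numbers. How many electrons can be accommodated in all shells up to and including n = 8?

Total orbitals = 1² + 2² + 3² + 4² + 5² + 6² + 7² + 8² = 204. Doubling for spin gives 408 electrons.

408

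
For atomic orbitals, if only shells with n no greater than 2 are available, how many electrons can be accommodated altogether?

10

Total orbitals = 1² + 2² = 5. Doubling for spin gives 10 electrons.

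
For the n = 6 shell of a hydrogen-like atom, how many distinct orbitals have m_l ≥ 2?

10

Go through l = 0, …, 5 (the values permitted for n = 6).
Per l-value: l=2 → 1; l=3 → 2; l=4 → 3; l=5 → 4.
Total orbitals: 1 + 2 + 3 + 4 = 10.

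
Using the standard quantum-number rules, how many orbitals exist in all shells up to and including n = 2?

5

Total orbitals = 1² + 2² = 5.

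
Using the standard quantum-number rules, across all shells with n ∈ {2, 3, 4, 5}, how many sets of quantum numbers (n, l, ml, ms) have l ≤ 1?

For each n in the range, tally the orbitals obeying l ≤ 1:
n=2 → 4; n=3 → 4; n=4 → 4; n=5 → 4.
Orbitals: 4 + 4 + 4 + 4 = 16. Including both spin states (ms = ±1/2) gives 2 × 16 = 32 states.

32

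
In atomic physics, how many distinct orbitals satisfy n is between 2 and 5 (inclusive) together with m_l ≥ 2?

Work shell by shell — for each n, count the (l, m_l) pairs that satisfy m_l ≥ 2:
n=3 → 1; n=4 → 3; n=5 → 6.
Total orbitals: 1 + 3 + 6 = 10.

10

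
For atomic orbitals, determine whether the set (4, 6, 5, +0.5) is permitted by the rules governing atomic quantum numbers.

The orbital quantum number must satisfy 0 ≤ l ≤ n−1. With n = 4 the allowed l values are 0, 1, 2, 3, so l = 6 is out of range.

Invalid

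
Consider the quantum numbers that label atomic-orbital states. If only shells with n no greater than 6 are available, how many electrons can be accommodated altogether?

Total orbitals = 1² + 2² + 3² + 4² + 5² + 6² = 91. Doubling for spin gives 182 electrons.

182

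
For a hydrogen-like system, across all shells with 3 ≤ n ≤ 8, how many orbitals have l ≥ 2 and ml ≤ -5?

10

Go shell by shell, enumerating (l, ml) with l ≥ 2 and ml ≤ -5:
n=6 → 1; n=7 → 3; n=8 → 6.
Total orbitals: 1 + 3 + 6 = 10.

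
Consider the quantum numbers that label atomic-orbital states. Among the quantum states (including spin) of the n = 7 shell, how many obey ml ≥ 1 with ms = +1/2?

21

For n = 7, l ranges over 0 … 6.
Per l-value: l=1 → 1; l=2 → 2; l=3 → 3; l=4 → 4; l=5 → 5; l=6 → 6.
Orbitals: 1 + 2 + 3 + 4 + 5 + 6 = 21. With ms fixed to a single value there is one state per orbital, giving 21 states.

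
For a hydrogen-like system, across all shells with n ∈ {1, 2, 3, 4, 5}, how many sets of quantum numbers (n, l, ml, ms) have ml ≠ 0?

80

For each n in the range, tally the orbitals obeying ml ≠ 0:
n=2 → 2; n=3 → 6; n=4 → 12; n=5 → 20.
Orbitals: 2 + 6 + 12 + 20 = 40. Including both spin states (ms = ±1/2) gives 2 × 40 = 80 states.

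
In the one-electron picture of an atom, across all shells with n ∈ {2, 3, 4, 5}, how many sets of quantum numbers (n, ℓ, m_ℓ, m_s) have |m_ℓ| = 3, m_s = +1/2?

6

Work shell by shell — for each n, count the (ℓ, m_ℓ) pairs that satisfy |m_ℓ| = 3:
n=4 → 2; n=5 → 4.
Orbitals: 2 + 4 = 6. With m_s fixed to +1/2 there is one state per orbital, so 6 states.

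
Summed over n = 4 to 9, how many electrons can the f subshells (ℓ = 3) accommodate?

An f subshell (ℓ = 3) exists for every n ≥ 4, so shells n = 4, 5, 6, 7, 8, 9 each contribute one — 6 subshells.
Since each f subshell holds 2(2·3+1) = 14 electrons, the total is 6 × 14 = 84.

84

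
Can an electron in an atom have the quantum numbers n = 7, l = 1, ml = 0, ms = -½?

n = 7 is a positive integer. l = 1 satisfies 0 ≤ l ≤ n−1 = 6. ml = 0 lies in the range −l … +l (here −1 … 1). ms = -1/2 is one of ±1/2.
All four constraints are satisfied.

Yes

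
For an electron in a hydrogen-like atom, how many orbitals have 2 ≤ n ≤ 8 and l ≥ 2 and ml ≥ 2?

56

Per-shell orbital counts meeting the constraint:
n=3 → 1; n=4 → 3; n=5 → 6; n=6 → 10; n=7 → 15; n=8 → 21.
Total orbitals: 1 + 3 + 6 + 10 + 15 + 21 = 56.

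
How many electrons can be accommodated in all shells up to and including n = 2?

10

Total orbitals = 1² + 2² = 5. Doubling for spin gives 10 electrons.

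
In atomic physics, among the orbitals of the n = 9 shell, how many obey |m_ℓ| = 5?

8

With n = 9 the allowed ℓ are 0, 1, …, 8.
Contributions: ℓ=5 → 2; ℓ=6 → 2; ℓ=7 → 2; ℓ=8 → 2.
Total orbitals: 2 + 2 + 2 + 2 = 8.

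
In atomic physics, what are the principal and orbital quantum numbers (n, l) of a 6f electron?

n = 6, l = 3

The leading integer gives n = 6; the letter 'f' means l = 3.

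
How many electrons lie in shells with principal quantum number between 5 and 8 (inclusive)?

348

Shell n has n² orbitals: 5²=25 + 6²=36 + 7²=49 + 8²=64 = 174 orbitals.
Two spin states per orbital: 2 × 174 = 348 electrons.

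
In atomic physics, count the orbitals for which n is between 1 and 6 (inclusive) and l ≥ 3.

Treat each shell separately and count matching orbitals:
n=4 → 7; n=5 → 16; n=6 → 27.
Total orbitals: 7 + 16 + 27 = 50.

50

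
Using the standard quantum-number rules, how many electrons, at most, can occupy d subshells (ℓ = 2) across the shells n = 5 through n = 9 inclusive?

50

A d subshell (ℓ = 2) exists for every n ≥ 3, so shells n = 5, 6, 7, 8, 9 each contribute one — 5 subshells.
Since each d subshell holds 2(2·2+1) = 10 electrons, the total is 5 × 10 = 50.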